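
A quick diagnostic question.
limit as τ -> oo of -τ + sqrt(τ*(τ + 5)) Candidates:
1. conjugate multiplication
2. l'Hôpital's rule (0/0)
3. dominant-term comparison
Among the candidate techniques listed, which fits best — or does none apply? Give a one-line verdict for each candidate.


Method: conjugate multiplication — both pieces blow up but their difference is finite; the conjugate trick rationalizes sqrt(τ*(τ + 5)) - τ.
- conjugate multiplication: yes — fits the structure here.
- l'Hôpital's rule (0/0): substitution produces ∞ − ∞ rather than a vanishing quotient; the rule needs a 0/0 ratio to act on.
- dominant-term comparison: this limit is not decided by comparing polynomial growth at infinity.


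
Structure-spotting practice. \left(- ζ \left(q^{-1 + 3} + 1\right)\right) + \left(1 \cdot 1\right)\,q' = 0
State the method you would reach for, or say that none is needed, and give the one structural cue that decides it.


Technique: separation of variables — one side of the product carries the independent variable, the other the unknown — the textbook separation shape.


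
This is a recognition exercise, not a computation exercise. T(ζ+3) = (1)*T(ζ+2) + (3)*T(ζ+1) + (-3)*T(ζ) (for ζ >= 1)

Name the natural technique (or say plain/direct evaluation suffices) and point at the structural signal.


Method: the characteristic-root method — the recurrence is linear and homogeneous with constant coefficients, so the ansatz r^ζ turns it into a polynomial equation for r.


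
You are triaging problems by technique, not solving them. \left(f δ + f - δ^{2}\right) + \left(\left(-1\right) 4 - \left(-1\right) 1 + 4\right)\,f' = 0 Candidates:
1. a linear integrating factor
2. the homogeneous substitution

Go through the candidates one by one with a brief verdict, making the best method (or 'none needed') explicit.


Verdict: a linear integrating factor — linear in the unknown with genuine forcing: multiply through by the exponential of the integrated coefficient and the left side closes into one derivative.
- a linear integrating factor — yes — fits the structure here.
- the homogeneous substitution — the slope changes under joint rescaling, failing the degree-zero test.


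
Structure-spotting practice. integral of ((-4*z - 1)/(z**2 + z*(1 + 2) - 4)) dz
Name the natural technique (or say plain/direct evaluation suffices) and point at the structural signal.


Verdict: partial fractions — rational integrand, reducible denominator (z**2 + z*(1 + 2) - 4): decompose first, integrate second.


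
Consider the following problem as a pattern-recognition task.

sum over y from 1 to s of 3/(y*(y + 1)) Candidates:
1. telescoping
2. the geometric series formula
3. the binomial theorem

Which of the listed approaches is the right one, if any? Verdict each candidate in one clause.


Method: telescoping — 3/(y*(y + 1)) decomposes into shift-paired simple fractions; the series telescopes to finitely many boundary pieces.
- telescoping — yes — fits the structure here.
- the geometric series formula — the term-to-term ratio changes with the index, so the geometric formula cannot close it.
- the binomial theorem: the summand does not match any term pattern of an expanded binomial power.


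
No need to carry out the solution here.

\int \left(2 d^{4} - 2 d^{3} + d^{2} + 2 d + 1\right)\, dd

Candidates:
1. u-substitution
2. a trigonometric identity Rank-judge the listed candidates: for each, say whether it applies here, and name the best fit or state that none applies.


Technique: no special technique — the integrand is a sum of constant multiples of powers of d — integrate term by term.
- u-substitution: any workable substitution here is cosmetic — the integrand is already in directly integrable form.
- a trigonometric identity — with no trigonometric functions present, identity rewriting has no target.


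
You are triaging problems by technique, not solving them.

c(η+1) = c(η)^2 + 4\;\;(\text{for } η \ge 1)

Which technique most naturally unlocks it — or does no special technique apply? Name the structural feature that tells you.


Best approach: no special technique — the recurrence is nonlinear in the sequence terms; no linear-recurrence method fits it as written — one iterates or studies it directly.


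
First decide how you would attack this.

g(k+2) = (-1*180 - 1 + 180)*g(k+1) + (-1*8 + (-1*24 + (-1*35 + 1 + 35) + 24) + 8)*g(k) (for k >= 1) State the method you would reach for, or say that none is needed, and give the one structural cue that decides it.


Verdict: the characteristic-root method — the recurrence is linear and homogeneous with constant coefficients, so the ansatz r^k turns it into a polynomial equation for r.


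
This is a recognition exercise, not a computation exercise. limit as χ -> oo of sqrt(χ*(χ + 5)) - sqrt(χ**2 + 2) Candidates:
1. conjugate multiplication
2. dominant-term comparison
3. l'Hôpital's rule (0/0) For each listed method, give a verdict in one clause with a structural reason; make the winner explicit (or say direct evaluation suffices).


Technique: conjugate multiplication — turning the difference into a conjugate-rationalized ratio makes the limit readable.
- conjugate multiplication: yes — fits the structure here.
- dominant-term comparison — no ranking of term growth rates resolves the limit here.
- l'Hôpital's rule (0/0): substitution produces ∞ − ∞ rather than a vanishing quotient; the rule needs a 0/0 ratio to act on.


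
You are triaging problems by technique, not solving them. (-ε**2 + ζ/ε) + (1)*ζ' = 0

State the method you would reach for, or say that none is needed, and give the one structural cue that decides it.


Best approach: a linear integrating factor — the unknown enters only to the first power against a nonzero forcing term — the integrating-factor template applies directly.


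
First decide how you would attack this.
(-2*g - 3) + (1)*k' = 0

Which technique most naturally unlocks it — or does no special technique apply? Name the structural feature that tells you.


Verdict: no special technique — solved for the derivative, no k appears — this is antidifferentiation in g wearing ODE clothing.


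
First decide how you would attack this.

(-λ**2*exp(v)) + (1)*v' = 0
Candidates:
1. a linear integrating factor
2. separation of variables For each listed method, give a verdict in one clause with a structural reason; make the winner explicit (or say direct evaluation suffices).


Diagnosis: separation of variables — solved for the derivative, the right side factors as λ**2 times exp(v) — all λ-dependence separates from all v-dependence.
- a linear integrating factor — the unknown enters nonlinearly (through a power, a denominator, or a transcendental function), which the linear integrating-factor recipe cannot absorb as-is — any repair would come from a preliminary substitution, not the factor.
- separation of variables — applicable, and directly so.


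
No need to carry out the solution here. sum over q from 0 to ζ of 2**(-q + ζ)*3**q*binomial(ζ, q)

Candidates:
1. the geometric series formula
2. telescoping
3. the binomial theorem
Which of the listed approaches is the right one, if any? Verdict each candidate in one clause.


Best approach: the binomial theorem — binomial(ζ, q) weighting matched powers of 3 and 2 is the expanded form of (3 + 2)^ζ — fold it back up.
- the geometric series formula: consecutive terms are not related by a fixed multiplier.
- telescoping — computed from the summand as displayed, the partial sums build up without the pairwise collapse telescoping exploits.
- the binomial theorem — yes — fits the structure here.


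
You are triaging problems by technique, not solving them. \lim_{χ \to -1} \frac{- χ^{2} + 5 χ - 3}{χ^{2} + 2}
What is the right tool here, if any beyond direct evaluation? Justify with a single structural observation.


Technique: no special technique — nothing blocks direct substitution at -1: plug in and finish.


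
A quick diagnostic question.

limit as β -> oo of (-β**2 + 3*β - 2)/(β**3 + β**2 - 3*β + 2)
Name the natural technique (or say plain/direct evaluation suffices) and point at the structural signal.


Verdict: dominant-term comparison — as β grows, only the highest-degree terms matter — compare leading terms and read the limit off. Differentiating the expression as a single quotient would eventually settle it as well; matching dominant growth settles it immediately.


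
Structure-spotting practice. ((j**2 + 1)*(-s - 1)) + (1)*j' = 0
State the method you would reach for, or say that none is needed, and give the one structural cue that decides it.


Verdict: separation of variables — solved for the derivative, the right side splits multiplicatively into a function of each variable alone — divide and integrate each side.


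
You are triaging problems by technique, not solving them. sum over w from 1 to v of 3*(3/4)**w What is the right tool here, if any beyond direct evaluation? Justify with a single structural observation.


Method: the geometric series formula — consecutive terms stand in a fixed index-free ratio — the geometric sum formula closes it.


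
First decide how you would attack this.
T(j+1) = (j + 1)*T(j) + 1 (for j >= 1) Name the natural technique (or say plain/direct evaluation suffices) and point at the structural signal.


Diagnosis: a summation factor — first-order, linear, moving coefficient j + 1: the discrete analogue of an integrating factor handles it.


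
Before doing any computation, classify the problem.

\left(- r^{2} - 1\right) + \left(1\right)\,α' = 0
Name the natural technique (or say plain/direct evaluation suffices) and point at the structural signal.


Technique: no special technique — the slope is a function of r alone, so integrate both sides directly.


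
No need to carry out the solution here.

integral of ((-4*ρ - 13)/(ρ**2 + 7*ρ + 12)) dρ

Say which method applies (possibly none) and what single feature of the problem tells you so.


Method: partial fractions — rational integrand, reducible denominator ρ**2 + 7*ρ + 12: decompose first, integrate second.


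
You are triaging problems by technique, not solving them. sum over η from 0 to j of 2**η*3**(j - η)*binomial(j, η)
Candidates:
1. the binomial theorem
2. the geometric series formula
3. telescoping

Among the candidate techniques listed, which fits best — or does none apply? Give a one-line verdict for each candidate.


Method: the binomial theorem — binomial(j, η) weighting matched powers of 2 and 3 is the expanded form of (2 + 3)^j — fold it back up.
- the binomial theorem: yes — fits the structure here.
- the geometric series formula — consecutive terms are not related by a fixed multiplier.
- telescoping — writing out consecutive terms as given produces no pairwise cancellation.


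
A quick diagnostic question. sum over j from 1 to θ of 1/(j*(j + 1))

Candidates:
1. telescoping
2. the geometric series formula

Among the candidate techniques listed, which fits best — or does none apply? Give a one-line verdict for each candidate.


Diagnosis: telescoping — split 1/(j*(j + 1)) by partial fractions and the pieces are one function at shifted arguments — interior terms cancel.
- telescoping — yes — fits the structure here.
- the geometric series formula — the term-to-term ratio changes with the index, so the geometric formula cannot close it.


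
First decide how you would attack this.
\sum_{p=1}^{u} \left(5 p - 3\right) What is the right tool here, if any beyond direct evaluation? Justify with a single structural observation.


Diagnosis: no special technique — the sum is polynomial through and through; closed forms for each power of p finish it directly.


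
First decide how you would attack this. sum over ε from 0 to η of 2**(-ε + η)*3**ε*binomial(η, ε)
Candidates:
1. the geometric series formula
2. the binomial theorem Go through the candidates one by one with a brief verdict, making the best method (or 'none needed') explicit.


Method: the binomial theorem — binomial coefficients against complementary powers of 3 and 2: recognize the binomial expansion and resum.
- the geometric series formula — there is no constant term-to-term ratio.
- the binomial theorem: applicable, and directly so.


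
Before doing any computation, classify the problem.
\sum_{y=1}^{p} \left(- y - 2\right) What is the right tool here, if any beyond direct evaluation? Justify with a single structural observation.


Technique: no special technique — the sum is polynomial through and through; closed forms for each power of y finish it directly.


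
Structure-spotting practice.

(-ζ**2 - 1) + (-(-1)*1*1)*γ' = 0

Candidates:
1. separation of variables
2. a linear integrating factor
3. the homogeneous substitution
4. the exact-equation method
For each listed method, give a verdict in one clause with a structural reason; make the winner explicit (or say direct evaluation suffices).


Best approach: no special technique — with γ absent the equation is not coupled at all: direct integration in ζ.
- separation of variables — with no unknown in the slope, separating variables is a formality — the equation integrates directly.
- a linear integrating factor: with the unknown absent the integrating factor is a formality; direct integration is the working structure.
- the homogeneous substitution: rescaling both variables together changes the slope, so no ratio substitution collapses it.
- the exact-equation method — the unknown never enters the equation — exactness holds emptily, with nothing for the method to add.


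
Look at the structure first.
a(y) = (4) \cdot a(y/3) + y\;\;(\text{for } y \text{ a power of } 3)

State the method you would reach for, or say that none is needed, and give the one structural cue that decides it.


Technique: the master substitution — the argument shrinks by the factor 3, so measure the index on a logarithmic scale and the recursion becomes a shift.


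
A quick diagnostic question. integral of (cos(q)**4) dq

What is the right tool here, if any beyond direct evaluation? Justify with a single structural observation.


Best approach: a trigonometric identity — even powers like cos(q)**4 never integrate directly; the half-angle identity lowers the degree first.


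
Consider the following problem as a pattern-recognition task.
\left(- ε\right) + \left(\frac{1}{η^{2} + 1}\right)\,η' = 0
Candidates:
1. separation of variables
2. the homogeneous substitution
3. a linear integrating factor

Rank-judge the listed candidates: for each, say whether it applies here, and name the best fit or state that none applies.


Technique: separation of variables — separating collects all η-dependence with the derivative and leaves all ε-dependence opposite: variables separate.
- separation of variables: a fit — the right tool for this form.
- the homogeneous substitution — the slope does not depend on the ratio of the variables alone.
- a linear integrating factor: the unknown enters nonlinearly (through a power, a denominator, or a transcendental function), which the linear integrating-factor recipe cannot absorb as-is — any repair would come from a preliminary substitution, not the factor.


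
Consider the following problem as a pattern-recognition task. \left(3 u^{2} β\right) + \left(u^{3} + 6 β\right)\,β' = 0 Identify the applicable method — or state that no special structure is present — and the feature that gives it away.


Diagnosis: the exact-equation method — equality of cross partials is the green light — assemble the potential function term by term.


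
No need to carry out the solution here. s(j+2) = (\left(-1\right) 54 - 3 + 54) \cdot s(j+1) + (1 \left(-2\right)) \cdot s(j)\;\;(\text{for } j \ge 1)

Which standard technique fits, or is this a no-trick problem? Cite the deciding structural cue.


Technique: the characteristic-root method — the recurrence treats every index alike (constant coefficients, no forcing) — precisely the regime where r^j trials close it.


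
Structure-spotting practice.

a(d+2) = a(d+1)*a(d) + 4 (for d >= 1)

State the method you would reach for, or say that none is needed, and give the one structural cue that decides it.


Best approach: no special technique — a nonlinear dependence on earlier terms breaks linearity, and with it every superposition-based closed form.


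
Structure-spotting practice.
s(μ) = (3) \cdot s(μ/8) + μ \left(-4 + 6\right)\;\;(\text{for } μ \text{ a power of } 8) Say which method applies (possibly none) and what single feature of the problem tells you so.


Diagnosis: the master substitution — treat m = log base 8 of μ as the new clock: one recursion step advances m by one while μ scales by 8.


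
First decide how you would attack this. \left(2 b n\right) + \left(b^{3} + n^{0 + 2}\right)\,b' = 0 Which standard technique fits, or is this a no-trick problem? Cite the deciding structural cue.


Diagnosis: the exact-equation method — equality of cross partials is the green light — assemble the potential function term by term.


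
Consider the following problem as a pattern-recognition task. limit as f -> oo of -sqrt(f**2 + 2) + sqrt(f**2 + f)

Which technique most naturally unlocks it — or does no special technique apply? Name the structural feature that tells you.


Diagnosis: conjugate multiplication — neither sqrt(f**2 + f) nor sqrt(f**2 + 2) converges alone, so rewrite their difference as a conjugate-rationalized quotient first.


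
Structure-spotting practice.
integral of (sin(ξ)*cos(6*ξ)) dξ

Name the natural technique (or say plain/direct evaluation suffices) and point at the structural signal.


Technique: a trigonometric identity — sin(ξ)*cos(6*ξ) is a beat pattern — rewrite the product as a sum of single-frequency waves before integrating.


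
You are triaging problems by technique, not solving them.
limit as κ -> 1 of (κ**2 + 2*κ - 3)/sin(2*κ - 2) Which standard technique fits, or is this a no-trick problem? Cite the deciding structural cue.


Diagnosis: l'Hôpital's rule (0/0) — numerator and denominator both vanish at 1 — a genuine 0/0 form, which is exactly when l'Hôpital applies. Expanding numerator and denominator to first order gives the same value — the rule automates exactly that.


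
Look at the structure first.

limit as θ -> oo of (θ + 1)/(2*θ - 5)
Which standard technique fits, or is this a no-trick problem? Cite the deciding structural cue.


Technique: dominant-term comparison — divide by the highest power of θ present: lower-order terms vanish and the dominant ratio remains. Viewed as a single quotient this is an ∞/∞ form — an at-infinity application of l'Hôpital's rule would also resolve it; comparing leading growth reads the answer without differentiating.


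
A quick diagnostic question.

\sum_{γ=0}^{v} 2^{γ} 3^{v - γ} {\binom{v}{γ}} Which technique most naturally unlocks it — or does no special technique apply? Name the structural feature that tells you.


Verdict: the binomial theorem — the binomial coefficients weight matched powers of 2 and 3, which is exactly the expansion of a binomial power.


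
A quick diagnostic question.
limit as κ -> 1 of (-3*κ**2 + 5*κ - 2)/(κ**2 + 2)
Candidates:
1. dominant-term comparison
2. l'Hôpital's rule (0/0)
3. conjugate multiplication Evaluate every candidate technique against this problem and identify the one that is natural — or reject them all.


Diagnosis: no special technique — the expression is continuous at the evaluation point — substitute directly; no indeterminate form appears.
- dominant-term comparison: this limit is not decided by comparing polynomial growth at infinity.
- l'Hôpital's rule (0/0) — substituting the point produces a determinate value, not a 0 over 0 clash.
- conjugate multiplication — no divergent radical difference is present for a conjugate pair to cancel.


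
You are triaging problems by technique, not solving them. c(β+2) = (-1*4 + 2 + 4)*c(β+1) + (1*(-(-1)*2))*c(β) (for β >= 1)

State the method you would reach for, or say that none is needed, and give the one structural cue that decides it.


Technique: the characteristic-root method — shift-invariance with fixed coefficients calls for exponential trials; the characteristic polynomial finds every r^β.


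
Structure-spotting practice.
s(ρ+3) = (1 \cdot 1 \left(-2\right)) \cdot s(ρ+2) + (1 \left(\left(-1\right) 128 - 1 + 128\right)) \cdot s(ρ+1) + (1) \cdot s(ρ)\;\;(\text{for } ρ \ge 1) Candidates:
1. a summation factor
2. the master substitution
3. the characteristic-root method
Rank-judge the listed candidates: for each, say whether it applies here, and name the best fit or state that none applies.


Method: the characteristic-root method — no index-dependence in the weights and nothing inhomogeneous: classic characteristic-equation setup.
- a summation factor — the recurrence reaches back more than one step, outside the first-order family a summation factor normalizes.
- the master substitution — this is shift-type recursion, outside the divide-and-conquer template.
- the characteristic-root method: a fit — the right tool for this form.


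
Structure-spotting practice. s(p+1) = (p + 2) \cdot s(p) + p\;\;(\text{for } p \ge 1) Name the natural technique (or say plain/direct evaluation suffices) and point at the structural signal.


Best approach: a summation factor — one step of memory with a weight p + 2 that changes as the index grows — the summation-factor construction is built for this.


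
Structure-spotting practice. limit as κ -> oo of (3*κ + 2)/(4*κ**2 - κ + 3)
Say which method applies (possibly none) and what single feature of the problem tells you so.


Technique: dominant-term comparison — divide by the highest power of κ present: lower-order terms vanish and the dominant ratio remains. As a single quotient, the ∞/∞ shape would yield to repeated differentiation as well — the growth comparison gets there in one look.


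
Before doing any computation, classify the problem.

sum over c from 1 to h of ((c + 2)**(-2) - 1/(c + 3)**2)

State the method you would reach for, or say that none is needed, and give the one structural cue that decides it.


Technique: telescoping — the summand is (c + 2)**(-2) minus the same expression shifted by one, so consecutive terms cancel in pairs.


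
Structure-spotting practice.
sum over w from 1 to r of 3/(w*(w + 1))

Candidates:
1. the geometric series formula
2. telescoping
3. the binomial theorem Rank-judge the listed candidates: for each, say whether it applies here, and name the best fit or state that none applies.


Technique: telescoping — poles of 3/(w*(w + 1)) differ by an integer, the telltale of a telescoping partial-fraction sum.
- the geometric series formula: the term-to-term ratio drifts with the index — the one thing the geometric formula cannot absorb.
- telescoping — yes, a natural case for it.
- the binomial theorem — there is no pair of bases whose matched powers would reassemble into a single binomial power.


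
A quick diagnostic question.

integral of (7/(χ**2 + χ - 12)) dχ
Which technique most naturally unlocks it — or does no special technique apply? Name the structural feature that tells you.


Diagnosis: partial fractions — the denominator χ**2 + χ - 12 factors, so the quotient decomposes into elementary partial fractions term by term.


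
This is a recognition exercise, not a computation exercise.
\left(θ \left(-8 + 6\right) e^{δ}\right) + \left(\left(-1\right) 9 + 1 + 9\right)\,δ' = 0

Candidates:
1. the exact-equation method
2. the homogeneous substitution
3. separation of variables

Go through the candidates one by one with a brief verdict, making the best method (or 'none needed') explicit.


Method: separation of variables — solved for the derivative, the right side splits multiplicatively into a function of each variable alone — divide and integrate each side.
- the exact-equation method — the mixed partial derivatives differ, so the left side is not a total differential.
- the homogeneous substitution — the slope does not depend on the ratio of the variables alone.
- separation of variables: a fit — the right tool for this form.


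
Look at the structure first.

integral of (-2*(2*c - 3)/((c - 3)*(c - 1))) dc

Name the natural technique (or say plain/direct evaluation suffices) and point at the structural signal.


Diagnosis: partial fractions — a proper rational integrand whose denominator splits into simpler factors — decompose into partial fractions first.


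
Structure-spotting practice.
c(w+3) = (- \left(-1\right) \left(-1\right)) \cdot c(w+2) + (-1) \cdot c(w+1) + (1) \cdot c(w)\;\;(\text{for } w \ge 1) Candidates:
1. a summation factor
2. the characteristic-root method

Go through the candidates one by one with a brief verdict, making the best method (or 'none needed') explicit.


Method: the characteristic-root method — linear, homogeneous, constant coefficients: solutions of the form r^w exist — find the roots of the characteristic polynomial.
- a summation factor — the recurrence reaches back more than one step, outside the first-order family a summation factor normalizes.
- the characteristic-root method: applicable, and directly so.


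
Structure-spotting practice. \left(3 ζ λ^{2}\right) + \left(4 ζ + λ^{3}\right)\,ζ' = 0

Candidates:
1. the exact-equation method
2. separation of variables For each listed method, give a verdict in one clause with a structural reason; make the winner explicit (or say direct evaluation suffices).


Best approach: the exact-equation method — this form is already the differential of something: the matching mixed partials of 3 ζ λ^{2} and 4 ζ + λ^{3} prove it.
- the exact-equation method: applicable, and directly so.
- separation of variables: no division isolates the independent variable from the unknown.


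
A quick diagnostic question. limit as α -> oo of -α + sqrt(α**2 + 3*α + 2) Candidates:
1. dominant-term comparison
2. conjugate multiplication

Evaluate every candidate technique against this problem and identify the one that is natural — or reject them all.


Verdict: conjugate multiplication — neither sqrt(α**2 + 3*α + 2) nor α converges alone, so rewrite their difference as a conjugate-rationalized quotient first.
- dominant-term comparison: this limit is not decided by comparing polynomial growth at infinity.
- conjugate multiplication: a fit — the right tool for this form.


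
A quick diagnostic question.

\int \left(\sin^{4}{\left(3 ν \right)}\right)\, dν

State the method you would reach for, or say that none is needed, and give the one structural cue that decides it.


Verdict: a trigonometric identity — the even trigonometric power \sin^{4}{\left(3 ν \right)} reduces by a double-angle identity before any integration is attempted.


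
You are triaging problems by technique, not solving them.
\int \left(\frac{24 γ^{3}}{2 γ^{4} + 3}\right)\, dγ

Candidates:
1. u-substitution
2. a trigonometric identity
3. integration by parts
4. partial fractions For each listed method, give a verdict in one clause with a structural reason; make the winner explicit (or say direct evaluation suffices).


Diagnosis: u-substitution — viewed as a product, the integrand is a composition evaluated at 2 γ^{4} + 3 times (a constant multiple of) that inner expression's derivative, so u = 2 γ^{4} + 3 makes it elementary.
- u-substitution — yes, a natural case for it.
- a trigonometric identity: there is no trigonometric structure at all — the integrand carries no sine or cosine to rewrite.
- integration by parts — there is no nonconstant-polynomial-times-kernel split with an exp, sine, cosine (degree-1 argument), or logarithm partner.
- partial fractions — the denominator is irreducible over the rationals — no rational-coefficient split into simpler fractions exists.


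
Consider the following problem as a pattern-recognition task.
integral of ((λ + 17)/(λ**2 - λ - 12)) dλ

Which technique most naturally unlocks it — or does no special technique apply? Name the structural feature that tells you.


Diagnosis: partial fractions — a proper rational integrand over the factorable λ**2 - λ - 12: partial fractions reduce it to elementary pieces.


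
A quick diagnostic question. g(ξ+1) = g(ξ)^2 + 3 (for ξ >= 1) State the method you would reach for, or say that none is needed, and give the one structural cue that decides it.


Method: no special technique — the unknown enters the rule nonlinearly, not as a weighted sum — no linear method is even well-posed.


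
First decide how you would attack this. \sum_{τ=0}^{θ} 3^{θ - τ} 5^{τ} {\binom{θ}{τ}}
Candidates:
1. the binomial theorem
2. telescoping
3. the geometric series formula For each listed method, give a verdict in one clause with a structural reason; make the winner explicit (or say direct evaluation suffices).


Best approach: the binomial theorem — binomial coefficients against complementary powers of 5 and 3: recognize the binomial expansion and resum.
- the binomial theorem: applicable, and directly so.
- telescoping — as presented, consecutive terms share no shifted copy to cancel against — no rewrite is on display to change that.
- the geometric series formula — consecutive terms are not related by a fixed multiplier.


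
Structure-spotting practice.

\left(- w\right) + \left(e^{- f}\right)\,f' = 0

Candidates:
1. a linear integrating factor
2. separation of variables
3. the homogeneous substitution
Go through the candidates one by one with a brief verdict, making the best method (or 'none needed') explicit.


Diagnosis: separation of variables — one side of the product carries the independent variable, the other the unknown — the textbook separation shape.
- a linear integrating factor: a nonlinear term in the unknown puts this outside the integrating-factor template.
- separation of variables — yes — fits the structure here.
- the homogeneous substitution: the slope is not a function of the ratio of the variables alone.


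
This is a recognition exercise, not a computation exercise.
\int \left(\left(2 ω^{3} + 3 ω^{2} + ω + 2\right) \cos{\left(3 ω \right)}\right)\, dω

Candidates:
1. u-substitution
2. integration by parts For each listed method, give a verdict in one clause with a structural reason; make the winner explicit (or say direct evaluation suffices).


Diagnosis: integration by parts — the integrand splits as 2 ω^{3} + 3 ω^{2} + ω + 2 times \cos{\left(3 ω \right)} — repeatedly differentiating the polynomial part kills it, which is the parts ladder.
- u-substitution — no subexpression of the integrand serves as a whole-integral substitution inner — individual terms may offer their own, but none carries its derivative as a factor of the full integrand; a working change of variable would have to be constructed from outside the expression.
- integration by parts: yes, a natural case for it.


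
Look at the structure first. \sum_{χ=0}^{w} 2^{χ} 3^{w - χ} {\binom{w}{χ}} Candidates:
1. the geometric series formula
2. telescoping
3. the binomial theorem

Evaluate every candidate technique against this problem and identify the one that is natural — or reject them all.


Best approach: the binomial theorem — binomial coefficients against complementary powers of 2 and 3: recognize the binomial expansion and resum.
- the geometric series formula: the term-to-term ratio changes with the index, so the geometric formula cannot close it.
- telescoping — as presented, consecutive terms share no shifted copy to cancel against — no rewrite is on display to change that.
- the binomial theorem — yes, a natural case for it.


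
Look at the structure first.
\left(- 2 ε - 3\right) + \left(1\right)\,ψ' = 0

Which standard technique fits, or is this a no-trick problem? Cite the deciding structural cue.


Diagnosis: no special technique — solved for the derivative, no ψ appears — this is antidifferentiation in ε wearing ODE clothing.


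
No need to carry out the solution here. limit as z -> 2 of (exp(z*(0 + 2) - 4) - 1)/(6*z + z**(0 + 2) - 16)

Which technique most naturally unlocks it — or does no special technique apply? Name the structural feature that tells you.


Verdict: l'Hôpital's rule (0/0) — numerator and denominator both vanish at 2 — a genuine 0/0 form, which is exactly when l'Hôpital applies. A local series expansion at the point resolves it as well; the rule is the packaged version of that step.


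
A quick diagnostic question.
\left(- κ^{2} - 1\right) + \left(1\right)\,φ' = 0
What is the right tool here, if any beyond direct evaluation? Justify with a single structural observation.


Diagnosis: no special technique — solved for the derivative, φ never appears on the right — this is a direct integration in κ, not a differential-equations problem at heart.


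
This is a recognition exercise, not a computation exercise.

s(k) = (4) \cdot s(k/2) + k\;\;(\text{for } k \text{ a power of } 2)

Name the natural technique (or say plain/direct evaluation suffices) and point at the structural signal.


Technique: the master substitution — the argument contracts 2-fold per step: reindex k exponentially and solve the linear recurrence in the new index.


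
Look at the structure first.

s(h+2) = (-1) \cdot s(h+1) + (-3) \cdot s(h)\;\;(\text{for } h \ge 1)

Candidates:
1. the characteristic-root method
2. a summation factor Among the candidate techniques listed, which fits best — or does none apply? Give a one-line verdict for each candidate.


Verdict: the characteristic-root method — because shifting h leaves the equation's coefficients unchanged, exponential trials reduce it to algebra.
- the characteristic-root method — a fit — the right tool for this form.
- a summation factor — a summation factor telescopes one-step recursions; this one carries higher-order memory.


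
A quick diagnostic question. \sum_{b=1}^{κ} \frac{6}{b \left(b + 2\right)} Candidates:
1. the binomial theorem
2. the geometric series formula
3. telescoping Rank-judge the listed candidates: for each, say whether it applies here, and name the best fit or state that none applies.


Diagnosis: telescoping — the summand \frac{6}{b \left(b + 2\right)} decomposes into fractions whose poles differ by an integer shift — the series collapses.
- the binomial theorem — the summand does not match any term pattern of an expanded binomial power.
- the geometric series formula — consecutive terms are not related by a fixed multiplier.
- telescoping: a fit — the right tool for this form.


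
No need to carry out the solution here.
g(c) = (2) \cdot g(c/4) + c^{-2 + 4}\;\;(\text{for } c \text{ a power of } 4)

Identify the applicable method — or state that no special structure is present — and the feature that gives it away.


Best approach: the master substitution — the argument contracts 4-fold per step: reindex c exponentially and solve the linear recurrence in the new index.


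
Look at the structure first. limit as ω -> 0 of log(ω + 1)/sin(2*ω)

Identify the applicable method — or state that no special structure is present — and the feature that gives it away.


Diagnosis: l'Hôpital's rule (0/0) — both numerator and denominator vanish at 0: the genuine 0/0 indeterminate that l'Hôpital exists for. Known elementary limits would finish this too — the rule just bypasses the case analysis.


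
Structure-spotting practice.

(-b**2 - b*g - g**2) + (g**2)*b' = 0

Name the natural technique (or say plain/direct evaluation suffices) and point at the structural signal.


Technique: the homogeneous substitution — scaling g and b together leaves the slope fixed — it depends only on b/g, so substitute the ratio.


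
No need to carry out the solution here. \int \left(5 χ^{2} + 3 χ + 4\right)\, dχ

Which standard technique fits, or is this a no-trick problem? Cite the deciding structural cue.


Diagnosis: no special technique — nothing composite, nothing rational, nothing trigonometric — each constant-multiple power of χ integrates by the power rule alone.


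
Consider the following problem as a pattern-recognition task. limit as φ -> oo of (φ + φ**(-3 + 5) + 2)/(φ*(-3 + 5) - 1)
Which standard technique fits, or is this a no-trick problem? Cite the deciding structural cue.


Verdict: dominant-term comparison — divide through by the highest power of φ; every lower-order term dies and the dominant terms decide the limit. As a single quotient, the ∞/∞ shape would yield to repeated differentiation as well — the growth comparison gets there in one look.


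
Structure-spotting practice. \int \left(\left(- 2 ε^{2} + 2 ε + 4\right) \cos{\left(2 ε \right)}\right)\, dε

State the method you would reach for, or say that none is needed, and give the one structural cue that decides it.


Verdict: integration by parts — a polynomial factor - 2 ε^{2} + 2 ε + 4 multiplies \cos{\left(2 ε \right)}; differentiating - 2 ε^{2} + 2 ε + 4 lowers its degree while \cos{\left(2 ε \right)} integrates cleanly, so parts wins.


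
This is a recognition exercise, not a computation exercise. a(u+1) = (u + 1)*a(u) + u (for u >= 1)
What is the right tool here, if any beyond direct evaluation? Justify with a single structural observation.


Method: a summation factor — first-order linear but the coefficient u + 1 moves with the index — divide by the cumulative product and telescope.


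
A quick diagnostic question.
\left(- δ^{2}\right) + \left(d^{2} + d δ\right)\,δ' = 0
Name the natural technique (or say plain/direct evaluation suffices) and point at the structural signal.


Verdict: the homogeneous substitution — the slope's numerator and denominator have matching total degree, so it depends only on δ/d and the ratio substitution collapses it. A Bernoulli substitution after rearrangement (possibly exchanging dependent and independent variable) is a fair alternative; the homogeneous route works on the equation as it stands.


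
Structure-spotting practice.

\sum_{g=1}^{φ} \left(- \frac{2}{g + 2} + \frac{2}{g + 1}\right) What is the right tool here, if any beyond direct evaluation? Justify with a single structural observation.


Diagnosis: telescoping — spot the paired structure — each term adds \frac{2}{g + 1} and subtracts its successor value, which the next term restores: the definition of a telescoping chain.


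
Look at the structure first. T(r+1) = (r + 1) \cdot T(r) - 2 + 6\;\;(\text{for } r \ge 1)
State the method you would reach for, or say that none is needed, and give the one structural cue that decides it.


Method: a summation factor — with the index-dependent coefficient r + 1, dividing by the cumulative product turns the left side into a pure difference.


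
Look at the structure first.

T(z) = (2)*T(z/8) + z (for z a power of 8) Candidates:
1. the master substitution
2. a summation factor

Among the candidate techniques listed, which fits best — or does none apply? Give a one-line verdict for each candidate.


Verdict: the master substitution — the recursive call is at index z/8 rather than a shift, a divide-and-conquer shape — substituting z = 8^m linearizes it.
- the master substitution: yes, a natural case for it.
- a summation factor — a divided-index call is outside the fixed-shift first-order family a summation factor normalizes.


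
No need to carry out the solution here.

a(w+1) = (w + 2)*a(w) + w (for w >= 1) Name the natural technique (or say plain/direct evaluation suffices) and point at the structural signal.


Diagnosis: a summation factor — first-order linear but the coefficient w + 2 moves with the index — divide by the cumulative product and telescope.
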